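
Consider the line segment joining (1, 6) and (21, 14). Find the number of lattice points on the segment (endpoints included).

The number of lattice points on a segment between lattice points is gcd(|Δx|,|Δy|) + 1 = gcd(20,8) + 1 = 4 + 1 = 5.

5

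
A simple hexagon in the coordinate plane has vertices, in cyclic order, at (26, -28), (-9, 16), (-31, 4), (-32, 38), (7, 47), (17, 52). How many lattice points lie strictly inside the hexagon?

By the shoelace formula, twice the signed area is |[26·16 − (-9)·(-28)] + [(-9)·4 − (-31)·16] + [(-31)·38 − (-32)·4] + [(-32)·47 − 7·38] + [7·52 − 17·47] + [17·(-28) − 26·52]| = 4459, so the area is 2229.5.
Summing gcd(|Δx|,|Δy|) over the edges gives the boundary count: gcd(35,44) + gcd(22,12) + gcd(1,34) + gcd(39,9) + gcd(10,5) + gcd(9,80) = 1+2+1+3+5+1 = 13.
By Pick's theorem A = I + B/2 − 1, so I = 2229.5 − 13/2 + 1 = 2224.

2224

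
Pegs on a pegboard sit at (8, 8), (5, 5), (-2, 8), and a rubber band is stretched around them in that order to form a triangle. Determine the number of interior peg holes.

The shoelace formula gives twice the area as |[8·5 − 5·8] + [5·8 − (-2)·5] + [(-2)·8 − 8·8]| = 30, so the area is 15.
Along each edge there are gcd(|Δx|,|Δy|)+1 lattice points, so counting each shared vertex once the boundary has gcd(3,3) + gcd(7,3) + gcd(10,0) = 3+1+10 = 14.
By Pick's theorem A = I + B/2 − 1, so I = 15 − 14/2 + 1 = 9.

9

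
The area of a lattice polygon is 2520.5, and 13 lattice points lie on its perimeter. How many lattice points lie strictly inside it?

2515

From Pick's theorem, I = A − B/2 + 1 = 2520.5 − 13/2 + 1 = 2515.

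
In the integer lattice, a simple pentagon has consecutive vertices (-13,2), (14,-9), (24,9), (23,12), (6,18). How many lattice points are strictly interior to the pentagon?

By the shoelace formula, twice the signed area is |[(-13)·(-9) − 14·2] + [14·9 − 24·(-9)] + [24·12 − 23·9] + [23·18 − 6·12] + [6·2 − (-13)·18]| = 1100, so the area is 550.
The number of boundary lattice points is Σ gcd(|Δx|,|Δy|) = gcd(27,11) + gcd(10,18) + gcd(1,3) + gcd(17,6) + gcd(19,16) = 1+2+1+1+1 = 6.
Pick's theorem gives I = A − B/2 + 1 = 550 − 6/2 + 1 = 548.

548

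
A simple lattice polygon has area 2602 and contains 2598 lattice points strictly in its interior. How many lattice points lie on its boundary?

Pick's theorem gives A = I + B/2 − 1, so B = 2(A − I + 1) = 2(2602 − 2598 + 1) = 10.

10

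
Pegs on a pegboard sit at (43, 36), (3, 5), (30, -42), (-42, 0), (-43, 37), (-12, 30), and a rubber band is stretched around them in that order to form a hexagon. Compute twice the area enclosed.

6055

Using the shoelace formula, 2A = |(43·5 − 3·36) + (3·(-42) − 30·5) + (30·0 − (-42)·(-42)) + ((-42)·37 − (-43)·0) + ((-43)·30 − (-12)·37) + ((-12)·36 − 43·30)| = 6055, so the area is 6055/2.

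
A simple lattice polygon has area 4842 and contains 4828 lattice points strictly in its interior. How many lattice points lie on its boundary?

30

Pick's theorem gives A = I + B/2 − 1, so B = 2(A − I + 1) = 2(4842 − 4828 + 1) = 30.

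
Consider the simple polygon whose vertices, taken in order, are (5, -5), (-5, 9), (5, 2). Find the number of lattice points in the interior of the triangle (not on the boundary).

31

By the shoelace formula, twice the signed area is |(5·9 − (-5)·(-5)) + ((-5)·2 − 5·9) + (5·(-5) − 5·2)| = 70, so the area is 35.
Summing gcd(|Δx|,|Δy|) over the edges gives the boundary count: gcd(10,14) + gcd(10,7) + gcd(0,7) = 2+1+7 = 10.
Pick's theorem gives I = A − B/2 + 1 = 35 − 10/2 + 1 = 31.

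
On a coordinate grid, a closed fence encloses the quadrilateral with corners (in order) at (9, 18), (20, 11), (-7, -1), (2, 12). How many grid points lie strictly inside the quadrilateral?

177

The shoelace formula gives twice the area as |(9·11 − 20·18) + (20·(-1) − (-7)·11) + ((-7)·12 − 2·(-1)) + (2·18 − 9·12)| = 358, so the area is 179.
The number of boundary lattice points is Σ gcd(|Δx|,|Δy|) = gcd(11,7) + gcd(27,12) + gcd(9,13) + gcd(7,6) = 1+3+1+1 = 6.
Pick's theorem gives I = A − B/2 + 1 = 179 − 6/2 + 1 = 177.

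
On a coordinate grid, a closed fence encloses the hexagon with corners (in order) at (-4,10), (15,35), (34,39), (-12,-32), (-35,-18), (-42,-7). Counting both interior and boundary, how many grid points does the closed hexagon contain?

Using the shoelace formula, 2A = |((-4)·35 − 15·10) + (15·39 − 34·35) + (34·(-32) − (-12)·39) + ((-12)·(-18) − (-35)·(-32)) + ((-35)·(-7) − (-42)·(-18)) + ((-42)·10 − (-4)·(-7))| = 3378, so the area is 1689.
Summing gcd(|Δx|,|Δy|) over the edges gives the boundary count: gcd(19,25) + gcd(19,4) + gcd(46,71) + gcd(23,14) + gcd(7,11) + gcd(38,17) = 1+1+1+1+1+1 = 6.
Pick's theorem gives I = A − B/2 + 1 = 1689 − 6/2 + 1 = 1687, so the closed region contains I + B = 1687 + 6 = 1693 lattice points.

1693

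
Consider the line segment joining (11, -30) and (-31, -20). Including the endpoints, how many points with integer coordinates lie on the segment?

3

The number of lattice points on a segment between lattice points is gcd(|Δx|,|Δy|) + 1 = gcd(42,10) + 1 = 2 + 1 = 3.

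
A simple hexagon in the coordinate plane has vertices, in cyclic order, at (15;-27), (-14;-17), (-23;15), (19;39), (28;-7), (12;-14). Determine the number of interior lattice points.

By the shoelace formula, twice the signed area is |[15·(-17) − (-14)·(-27)] + [(-14)·15 − (-23)·(-17)] + [(-23)·39 − 19·15] + [19·(-7) − 28·39] + [28·(-14) − 12·(-7)] + [12·(-27) − 15·(-14)]| = 4063, so the area is 2031.5.
Along each edge there are gcd(|Δx|,|Δy|)+1 lattice points, so counting each shared vertex once the boundary has gcd(29,10) + gcd(9,32) + gcd(42,24) + gcd(9,46) + gcd(16,7) + gcd(3,13) = 1+1+6+1+1+1 = 11.
Pick's theorem gives I = A − B/2 + 1 = 2031.5 − 11/2 + 1 = 2027.

2027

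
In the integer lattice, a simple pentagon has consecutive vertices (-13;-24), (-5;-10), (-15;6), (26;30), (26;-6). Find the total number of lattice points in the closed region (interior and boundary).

The shoelace formula gives twice the area as |((-13)·(-10) − (-5)·(-24)) + ((-5)·6 − (-15)·(-10)) + ((-15)·30 − 26·6) + (26·(-6) − 26·30) + (26·(-24) − (-13)·(-6))| = 2414, so the area is 1207.
Along each edge there are gcd(|Δx|,|Δy|)+1 lattice points, so counting each shared vertex once the boundary has gcd(8,14) + gcd(10,16) + gcd(41,24) + gcd(0,36) + gcd(39,18) = 2+2+1+36+3 = 44.
Pick's theorem gives I = A − B/2 + 1 = 1207 − 44/2 + 1 = 1186, so the closed region contains I + B = 1186 + 44 = 1230 lattice points.

1230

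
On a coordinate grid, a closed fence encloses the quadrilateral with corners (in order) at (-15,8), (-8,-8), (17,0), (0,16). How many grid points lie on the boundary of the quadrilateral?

Along each edge there are gcd(|Δx|,|Δy|)+1 lattice points, so counting each shared vertex once the boundary has gcd(7,16) + gcd(25,8) + gcd(17,16) + gcd(15,8) = 1+1+1+1 = 4.

4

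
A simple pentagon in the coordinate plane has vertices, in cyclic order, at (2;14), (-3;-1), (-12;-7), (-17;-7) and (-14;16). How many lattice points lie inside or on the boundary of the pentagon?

301

Using the shoelace formula, 2A = |(2·(-1) − (-3)·14) + ((-3)·(-7) − (-12)·(-1)) + ((-12)·(-7) − (-17)·(-7)) + ((-17)·16 − (-14)·(-7)) + ((-14)·14 − 2·16)| = 584, so the area is 292.
Summing gcd(|Δx|,|Δy|) over the edges gives the boundary count: gcd(5,15) + gcd(9,6) + gcd(5,0) + gcd(3,23) + gcd(16,2) = 5+3+5+1+2 = 16.
Pick's theorem gives I = A − B/2 + 1 = 292 − 16/2 + 1 = 285, so the closed region contains I + B = 285 + 16 = 301 lattice points.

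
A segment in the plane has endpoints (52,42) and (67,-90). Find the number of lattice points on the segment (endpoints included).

4

The number of lattice points on a segment between lattice points is gcd(|Δx|,|Δy|) + 1 = gcd(15,132) + 1 = 3 + 1 = 4.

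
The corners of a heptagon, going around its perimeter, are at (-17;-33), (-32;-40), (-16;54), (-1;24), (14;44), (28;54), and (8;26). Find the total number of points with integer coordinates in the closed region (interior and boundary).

1744

Using the shoelace formula, 2A = |[(-17)·(-40) − (-32)·(-33)] + [(-32)·54 − (-16)·(-40)] + [(-16)·24 − (-1)·54] + [(-1)·44 − 14·24] + [14·54 − 28·44] + [28·26 − 8·54] + [8·(-33) − (-17)·26]| = 3456, so the area is 1728.
Summing gcd(|Δx|,|Δy|) over the edges gives the boundary count: gcd(15,7) + gcd(16,94) + gcd(15,30) + gcd(15,20) + gcd(14,10) + gcd(20,28) + gcd(25,59) = 1+2+15+5+2+4+1 = 30.
Pick's theorem gives I = A − B/2 + 1 = 1728 − 30/2 + 1 = 1714, so the closed region contains I + B = 1714 + 30 = 1744 lattice points.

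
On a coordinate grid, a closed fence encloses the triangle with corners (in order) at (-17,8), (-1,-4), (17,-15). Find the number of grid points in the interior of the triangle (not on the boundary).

18

By the shoelace formula, twice the signed area is |((-17)·(-4) − (-1)·8) + ((-1)·(-15) − 17·(-4)) + (17·8 − (-17)·(-15))| = 40, so the area is 20.
The number of boundary lattice points is Σ gcd(|Δx|,|Δy|) = gcd(16,12) + gcd(18,11) + gcd(34,23) = 4+1+1 = 6.
Pick's theorem gives I = A − B/2 + 1 = 20 − 6/2 + 1 = 18.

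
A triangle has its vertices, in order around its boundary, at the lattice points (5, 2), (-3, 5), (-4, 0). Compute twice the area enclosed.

43

Using the shoelace formula, 2A = |[5·5 − (-3)·2] + [(-3)·0 − (-4)·5] + [(-4)·2 − 5·0]| = 43, so the area is 43/2.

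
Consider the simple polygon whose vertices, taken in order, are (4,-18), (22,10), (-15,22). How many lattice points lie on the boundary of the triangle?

Along each edge there are gcd(|Δx|,|Δy|)+1 lattice points, so counting each shared vertex once the boundary has gcd(18,28) + gcd(37,12) + gcd(19,40) = 2+1+1 = 4.

4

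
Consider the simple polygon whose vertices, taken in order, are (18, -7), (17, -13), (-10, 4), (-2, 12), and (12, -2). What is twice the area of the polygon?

The shoelace formula gives twice the area as |(18·(-13) − 17·(-7)) + (17·4 − (-10)·(-13)) + ((-10)·12 − (-2)·4) + ((-2)·(-2) − 12·12) + (12·(-7) − 18·(-2))| = 477, so the area is 477/2.

477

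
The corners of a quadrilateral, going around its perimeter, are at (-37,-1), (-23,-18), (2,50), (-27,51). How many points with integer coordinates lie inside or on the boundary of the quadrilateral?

1451

By the shoelace formula, twice the signed area is |((-37)·(-18) − (-23)·(-1)) + ((-23)·50 − 2·(-18)) + (2·51 − (-27)·50) + ((-27)·(-1) − (-37)·51)| = 2895, so the area is 2895/2.
The number of boundary lattice points is Σ gcd(|Δx|,|Δy|) = gcd(14,17) + gcd(25,68) + gcd(29,1) + gcd(10,52) = 1+1+1+2 = 5.
Pick's theorem gives I = A − B/2 + 1 = 2895/2 − 5/2 + 1 = 1446, so the closed region contains I + B = 1446 + 5 = 1451 lattice points.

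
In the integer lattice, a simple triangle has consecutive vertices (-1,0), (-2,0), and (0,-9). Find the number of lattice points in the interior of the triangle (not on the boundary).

The shoelace formula gives twice the area as |[(-1)·0 − (-2)·0] + [(-2)·(-9) − 0·0] + [0·0 − (-1)·(-9)]| = 9, so the area is 9/2.
Summing gcd(|Δx|,|Δy|) over the edges gives the boundary count: gcd(1,0) + gcd(2,9) + gcd(1,9) = 1+1+1 = 3.
Pick's theorem gives I = A − B/2 + 1 = 9/2 − 3/2 + 1 = 4.

4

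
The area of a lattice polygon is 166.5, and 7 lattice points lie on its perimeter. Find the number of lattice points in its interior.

164

Pick's theorem A = I + B/2 − 1 rearranges to I = A − B/2 + 1 = 166.5 − 7/2 + 1 = 164.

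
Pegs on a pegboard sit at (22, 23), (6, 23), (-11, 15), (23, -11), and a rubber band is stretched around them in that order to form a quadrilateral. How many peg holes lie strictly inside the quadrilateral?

620

The shoelace formula gives twice the area as |(22·23 − 6·23) + (6·15 − (-11)·23) + ((-11)·(-11) − 23·15) + (23·23 − 22·(-11))| = 1258, so the area is 629.
The number of boundary lattice points is Σ gcd(|Δx|,|Δy|) = gcd(16,0) + gcd(17,8) + gcd(34,26) + gcd(1,34) = 16+1+2+1 = 20.
Pick's theorem gives I = A − B/2 + 1 = 629 − 20/2 + 1 = 620.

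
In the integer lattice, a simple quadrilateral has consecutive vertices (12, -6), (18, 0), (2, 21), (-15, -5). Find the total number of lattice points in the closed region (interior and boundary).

By the shoelace formula, twice the signed area is |(12·0 − 18·(-6)) + (18·21 − 2·0) + (2·(-5) − (-15)·21) + ((-15)·(-6) − 12·(-5))| = 941, so the area is 941/2.
Along each edge there are gcd(|Δx|,|Δy|)+1 lattice points, so counting each shared vertex once the boundary has gcd(6,6) + gcd(16,21) + gcd(17,26) + gcd(27,1) = 6+1+1+1 = 9.
Pick's theorem gives I = A − B/2 + 1 = 941/2 − 9/2 + 1 = 467, so the closed region contains I + B = 467 + 9 = 476 lattice points.

476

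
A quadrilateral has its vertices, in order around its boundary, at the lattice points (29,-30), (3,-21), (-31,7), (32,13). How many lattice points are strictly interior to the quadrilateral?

1554

By the shoelace formula, twice the signed area is |[29·(-21) − 3·(-30)] + [3·7 − (-31)·(-21)] + [(-31)·13 − 32·7] + [32·(-30) − 29·13]| = 3113, so the area is 3113/2.
Summing gcd(|Δx|,|Δy|) over the edges gives the boundary count: gcd(26,9) + gcd(34,28) + gcd(63,6) + gcd(3,43) = 1+2+3+1 = 7.
Pick's theorem gives I = A − B/2 + 1 = 3113/2 − 7/2 + 1 = 1554.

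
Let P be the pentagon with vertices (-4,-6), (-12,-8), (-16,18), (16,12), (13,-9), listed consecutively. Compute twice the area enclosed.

The shoelace formula gives twice the area as |[(-4)·(-8) − (-12)·(-6)] + [(-12)·18 − (-16)·(-8)] + [(-16)·12 − 16·18] + [16·(-9) − 13·12] + [13·(-6) − (-4)·(-9)]| = 1278, so the area is 639.

1278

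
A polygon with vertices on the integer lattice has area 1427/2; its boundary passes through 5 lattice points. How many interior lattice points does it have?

712

From Pick's theorem, I = A − B/2 + 1 = 1427/2 − 5/2 + 1 = 712.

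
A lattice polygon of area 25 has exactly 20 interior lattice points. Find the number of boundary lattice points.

12

Pick's theorem gives A = I + B/2 − 1, so B = 2(A − I + 1) = 2(25 − 20 + 1) = 12.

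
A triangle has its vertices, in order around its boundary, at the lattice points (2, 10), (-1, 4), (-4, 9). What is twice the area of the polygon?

By the shoelace formula, twice the signed area is |[2·4 − (-1)·10] + [(-1)·9 − (-4)·4] + [(-4)·10 − 2·9]| = 33, so the area is 16.5.

33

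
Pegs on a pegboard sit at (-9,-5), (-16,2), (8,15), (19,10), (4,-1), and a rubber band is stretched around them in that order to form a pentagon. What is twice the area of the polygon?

By the shoelace formula, twice the signed area is |((-9)·2 − (-16)·(-5)) + ((-16)·15 − 8·2) + (8·10 − 19·15) + (19·(-1) − 4·10) + (4·(-5) − (-9)·(-1))| = 647, so the area is 647/2.

647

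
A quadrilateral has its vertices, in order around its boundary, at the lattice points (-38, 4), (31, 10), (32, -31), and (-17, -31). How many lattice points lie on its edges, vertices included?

60

Summing gcd(|Δx|,|Δy|) over the edges gives the boundary count: gcd(69,6) + gcd(1,41) + gcd(49,0) + gcd(21,35) = 3+1+49+7 = 60.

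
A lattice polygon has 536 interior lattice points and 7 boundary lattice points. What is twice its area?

By Pick's theorem, A = I + B/2 − 1 = 536 + 7/2 − 1 = 1077/2.
Hence 2A = 1077.

1077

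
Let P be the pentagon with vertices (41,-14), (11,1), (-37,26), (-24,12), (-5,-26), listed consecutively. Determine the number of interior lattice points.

1241

By the shoelace formula, twice the signed area is |(41·1 − 11·(-14)) + (11·26 − (-37)·1) + ((-37)·12 − (-24)·26) + ((-24)·(-26) − (-5)·12) + ((-5)·(-14) − 41·(-26))| = 2518, so the area is 1259.
Summing gcd(|Δx|,|Δy|) over the edges gives the boundary count: gcd(30,15) + gcd(48,25) + gcd(13,14) + gcd(19,38) + gcd(46,12) = 15+1+1+19+2 = 38.
Pick's theorem gives I = A − B/2 + 1 = 1259 − 38/2 + 1 = 1241.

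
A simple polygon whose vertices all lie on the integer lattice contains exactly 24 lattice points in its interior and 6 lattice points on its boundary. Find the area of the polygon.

26

By Pick's theorem, A = I + B/2 − 1 = 24 + 6/2 − 1 = 26.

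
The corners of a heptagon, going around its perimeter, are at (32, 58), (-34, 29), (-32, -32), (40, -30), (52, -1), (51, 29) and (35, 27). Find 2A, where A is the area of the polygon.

The shoelace formula gives twice the area as |[32·29 − (-34)·58] + [(-34)·(-32) − (-32)·29] + [(-32)·(-30) − 40·(-32)] + [40·(-1) − 52·(-30)] + [52·29 − 51·(-1)] + [51·27 − 35·29] + [35·58 − 32·27]| = 11763, so the area is 5881.5.

11763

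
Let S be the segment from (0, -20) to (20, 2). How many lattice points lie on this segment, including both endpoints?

3

The number of lattice points on a segment between lattice points is gcd(|Δx|,|Δy|) + 1 = gcd(20,22) + 1 = 2 + 1 = 3.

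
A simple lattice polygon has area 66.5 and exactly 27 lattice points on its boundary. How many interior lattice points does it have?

54

From Pick's theorem, I = A − B/2 + 1 = 66.5 − 27/2 + 1 = 54.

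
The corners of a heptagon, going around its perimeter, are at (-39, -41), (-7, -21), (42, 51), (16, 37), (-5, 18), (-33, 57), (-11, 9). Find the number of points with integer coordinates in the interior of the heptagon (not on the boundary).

1849

Using the shoelace formula, 2A = |((-39)·(-21) − (-7)·(-41)) + ((-7)·51 − 42·(-21)) + (42·37 − 16·51) + (16·18 − (-5)·37) + ((-5)·57 − (-33)·18) + ((-33)·9 − (-11)·57) + ((-11)·(-41) − (-39)·9)| = 3709, so the area is 3709/2.
Along each edge there are gcd(|Δx|,|Δy|)+1 lattice points, so counting each shared vertex once the boundary has gcd(32,20) + gcd(49,72) + gcd(26,14) + gcd(21,19) + gcd(28,39) + gcd(22,48) + gcd(28,50) = 4+1+2+1+1+2+2 = 13.
By Pick's theorem A = I + B/2 − 1, so I = 3709/2 − 13/2 + 1 = 1849.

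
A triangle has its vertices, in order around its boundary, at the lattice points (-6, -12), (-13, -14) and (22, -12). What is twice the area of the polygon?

56

By the shoelace formula, twice the signed area is |((-6)·(-14) − (-13)·(-12)) + ((-13)·(-12) − 22·(-14)) + (22·(-12) − (-6)·(-12))| = 56, so the area is 28.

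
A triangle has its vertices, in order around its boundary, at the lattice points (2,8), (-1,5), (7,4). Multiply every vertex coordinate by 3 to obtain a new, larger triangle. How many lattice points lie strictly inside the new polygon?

By the shoelace formula, twice the signed area is |[2·5 − (-1)·8] + [(-1)·4 − 7·5] + [7·8 − 2·4]| = 27, so the area is 27/2.
The number of boundary lattice points is Σ gcd(|Δx|,|Δy|) = gcd(3,3) + gcd(8,1) + gcd(5,4) = 3+1+1 = 5.
Scaling by 3 multiplies the area by 3² = 9 (so the new area is 243/2) and multiplies the boundary lattice-point count by 3, giving 15.
By Pick's theorem, the interior count of the dilated polygon is 243/2 − 15/2 + 1 = 115.

115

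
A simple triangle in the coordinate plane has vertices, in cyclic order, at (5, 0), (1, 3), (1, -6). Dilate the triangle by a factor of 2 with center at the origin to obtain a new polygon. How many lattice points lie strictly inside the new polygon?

61

The shoelace formula gives twice the area as |[5·3 − 1·0] + [1·(-6) − 1·3] + [1·0 − 5·(-6)]| = 36, so the area is 18.
Along each edge there are gcd(|Δx|,|Δy|)+1 lattice points, so counting each shared vertex once the boundary has gcd(4,3) + gcd(0,9) + gcd(4,6) = 1+9+2 = 12.
Scaling by 2 multiplies the area by 2² = 4 (so the new area is 72) and multiplies the boundary lattice-point count by 2, giving 24.
By Pick's theorem, the interior count of the dilated polygon is 72 − 24/2 + 1 = 61.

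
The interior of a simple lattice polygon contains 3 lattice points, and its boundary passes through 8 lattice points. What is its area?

6

By Pick's theorem, A = I + B/2 − 1 = 3 + 8/2 − 1 = 6.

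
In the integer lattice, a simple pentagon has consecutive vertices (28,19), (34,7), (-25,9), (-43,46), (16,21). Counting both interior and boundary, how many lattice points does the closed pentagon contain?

Using the shoelace formula, 2A = |[28·7 − 34·19] + [34·9 − (-25)·7] + [(-25)·46 − (-43)·9] + [(-43)·21 − 16·46] + [16·19 − 28·21]| = 2655, so the area is 2655/2.
Along each edge there are gcd(|Δx|,|Δy|)+1 lattice points, so counting each shared vertex once the boundary has gcd(6,12) + gcd(59,2) + gcd(18,37) + gcd(59,25) + gcd(12,2) = 6+1+1+1+2 = 11.
Pick's theorem gives I = A − B/2 + 1 = 2655/2 − 11/2 + 1 = 1323, so the closed region contains I + B = 1323 + 11 = 1334 lattice points.

1334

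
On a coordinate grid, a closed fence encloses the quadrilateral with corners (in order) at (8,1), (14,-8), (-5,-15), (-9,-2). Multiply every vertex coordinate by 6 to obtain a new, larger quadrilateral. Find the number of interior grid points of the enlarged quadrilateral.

Using the shoelace formula, 2A = |(8·(-8) − 14·1) + (14·(-15) − (-5)·(-8)) + ((-5)·(-2) − (-9)·(-15)) + ((-9)·1 − 8·(-2))| = 446, so the area is 223.
Summing gcd(|Δx|,|Δy|) over the edges gives the boundary count: gcd(6,9) + gcd(19,7) + gcd(4,13) + gcd(17,3) = 3+1+1+1 = 6.
Scaling by 6 multiplies the area by 6² = 36 (so the new area is 8028) and multiplies the boundary lattice-point count by 6, giving 36.
By Pick's theorem, the interior count of the dilated polygon is 8028 − 36/2 + 1 = 8011.

8011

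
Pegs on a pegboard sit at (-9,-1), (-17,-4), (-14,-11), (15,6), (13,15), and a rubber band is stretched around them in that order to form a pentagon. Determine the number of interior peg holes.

248

Using the shoelace formula, 2A = |[(-9)·(-4) − (-17)·(-1)] + [(-17)·(-11) − (-14)·(-4)] + [(-14)·6 − 15·(-11)] + [15·15 − 13·6] + [13·(-1) − (-9)·15]| = 500, so the area is 250.
Along each edge there are gcd(|Δx|,|Δy|)+1 lattice points, so counting each shared vertex once the boundary has gcd(8,3) + gcd(3,7) + gcd(29,17) + gcd(2,9) + gcd(22,16) = 1+1+1+1+2 = 6.
By Pick's theorem A = I + B/2 − 1, so I = 250 − 6/2 + 1 = 248.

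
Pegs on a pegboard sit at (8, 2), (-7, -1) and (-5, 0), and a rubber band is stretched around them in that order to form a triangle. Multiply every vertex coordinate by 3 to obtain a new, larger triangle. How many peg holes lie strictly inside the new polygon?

34

By the shoelace formula, twice the signed area is |(8·(-1) − (-7)·2) + ((-7)·0 − (-5)·(-1)) + ((-5)·2 − 8·0)| = 9, so the area is 9/2.
The number of boundary lattice points is Σ gcd(|Δx|,|Δy|) = gcd(15,3) + gcd(2,1) + gcd(13,2) = 3+1+1 = 5.
Scaling by 3 multiplies the area by 3² = 9 (so the new area is 40.5) and multiplies the boundary lattice-point count by 3, giving 15.
By Pick's theorem, the interior count of the dilated polygon is 40.5 − 15/2 + 1 = 34.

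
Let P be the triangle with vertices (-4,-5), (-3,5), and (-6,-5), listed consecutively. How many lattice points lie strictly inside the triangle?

By the shoelace formula, twice the signed area is |[(-4)·5 − (-3)·(-5)] + [(-3)·(-5) − (-6)·5] + [(-6)·(-5) − (-4)·(-5)]| = 20, so the area is 10.
The number of boundary lattice points is Σ gcd(|Δx|,|Δy|) = gcd(1,10) + gcd(3,10) + gcd(2,0) = 1+1+2 = 4.
Pick's theorem gives I = A − B/2 + 1 = 10 − 4/2 + 1 = 9.

9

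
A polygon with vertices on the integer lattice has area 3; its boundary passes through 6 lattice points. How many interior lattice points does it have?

1

Pick's theorem A = I + B/2 − 1 rearranges to I = A − B/2 + 1 = 3 − 6/2 + 1 = 1.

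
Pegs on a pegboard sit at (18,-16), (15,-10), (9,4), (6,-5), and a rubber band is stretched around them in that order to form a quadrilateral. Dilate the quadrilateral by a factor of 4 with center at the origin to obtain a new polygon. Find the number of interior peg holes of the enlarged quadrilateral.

Using the shoelace formula, 2A = |(18·(-10) − 15·(-16)) + (15·4 − 9·(-10)) + (9·(-5) − 6·4) + (6·(-16) − 18·(-5))| = 135, so the area is 67.5.
Along each edge there are gcd(|Δx|,|Δy|)+1 lattice points, so counting each shared vertex once the boundary has gcd(3,6) + gcd(6,14) + gcd(3,9) + gcd(12,11) = 3+2+3+1 = 9.
Scaling by 4 multiplies the area by 4² = 16 (so the new area is 1080) and multiplies the boundary lattice-point count by 4, giving 36.
By Pick's theorem, the interior count of the dilated polygon is 1080 − 36/2 + 1 = 1063.

1063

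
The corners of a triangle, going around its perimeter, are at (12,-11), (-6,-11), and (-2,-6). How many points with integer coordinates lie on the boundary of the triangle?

Summing gcd(|Δx|,|Δy|) over the edges gives the boundary count: gcd(18,0) + gcd(4,5) + gcd(14,5) = 18+1+1 = 20.

20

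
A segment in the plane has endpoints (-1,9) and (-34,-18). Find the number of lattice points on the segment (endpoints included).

The number of lattice points on a segment between lattice points is gcd(|Δx|,|Δy|) + 1 = gcd(33,27) + 1 = 3 + 1 = 4.

4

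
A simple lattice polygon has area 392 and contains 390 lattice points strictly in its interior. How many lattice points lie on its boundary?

Pick's theorem gives A = I + B/2 − 1, so B = 2(A − I + 1) = 2(392 − 390 + 1) = 6.

6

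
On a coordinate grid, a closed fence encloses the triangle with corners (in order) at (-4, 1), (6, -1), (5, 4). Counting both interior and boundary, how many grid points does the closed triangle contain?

By the shoelace formula, twice the signed area is |[(-4)·(-1) − 6·1] + [6·4 − 5·(-1)] + [5·1 − (-4)·4]| = 48, so the area is 24.
The number of boundary lattice points is Σ gcd(|Δx|,|Δy|) = gcd(10,2) + gcd(1,5) + gcd(9,3) = 2+1+3 = 6.
Pick's theorem gives I = A − B/2 + 1 = 24 − 6/2 + 1 = 22, so the closed region contains I + B = 22 + 6 = 28 lattice points.

28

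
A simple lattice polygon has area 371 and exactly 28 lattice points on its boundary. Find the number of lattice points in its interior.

358

From Pick's theorem, I = A − B/2 + 1 = 371 − 28/2 + 1 = 358.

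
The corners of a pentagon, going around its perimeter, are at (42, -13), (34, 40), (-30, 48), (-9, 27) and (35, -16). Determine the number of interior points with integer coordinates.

Using the shoelace formula, 2A = |[42·40 − 34·(-13)] + [34·48 − (-30)·40] + [(-30)·27 − (-9)·48] + [(-9)·(-16) − 35·27] + [35·(-13) − 42·(-16)]| = 3992, so the area is 1996.
Summing gcd(|Δx|,|Δy|) over the edges gives the boundary count: gcd(8,53) + gcd(64,8) + gcd(21,21) + gcd(44,43) + gcd(7,3) = 1+8+21+1+1 = 32.
By Pick's theorem A = I + B/2 − 1, so I = 1996 − 32/2 + 1 = 1981.

1981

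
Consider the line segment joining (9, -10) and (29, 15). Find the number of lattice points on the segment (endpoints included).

6

The number of lattice points on a segment between lattice points is gcd(|Δx|,|Δy|) + 1 = gcd(20,25) + 1 = 5 + 1 = 6.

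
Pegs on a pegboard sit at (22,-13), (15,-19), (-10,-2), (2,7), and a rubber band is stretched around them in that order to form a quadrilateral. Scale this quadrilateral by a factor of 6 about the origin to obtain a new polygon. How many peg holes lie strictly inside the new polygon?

12328

The shoelace formula gives twice the area as |[22·(-19) − 15·(-13)] + [15·(-2) − (-10)·(-19)] + [(-10)·7 − 2·(-2)] + [2·(-13) − 22·7]| = 689, so the area is 689/2.
The number of boundary lattice points is Σ gcd(|Δx|,|Δy|) = gcd(7,6) + gcd(25,17) + gcd(12,9) + gcd(20,20) = 1+1+3+20 = 25.
Scaling by 6 multiplies the area by 6² = 36 (so the new area is 12402) and multiplies the boundary lattice-point count by 6, giving 150.
By Pick's theorem, the interior count of the dilated polygon is 12402 − 150/2 + 1 = 12328.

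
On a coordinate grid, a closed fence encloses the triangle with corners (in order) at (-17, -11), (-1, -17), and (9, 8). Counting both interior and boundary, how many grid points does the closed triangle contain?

235

The shoelace formula gives twice the area as |((-17)·(-17) − (-1)·(-11)) + ((-1)·8 − 9·(-17)) + (9·(-11) − (-17)·8)| = 460, so the area is 230.
Along each edge there are gcd(|Δx|,|Δy|)+1 lattice points, so counting each shared vertex once the boundary has gcd(16,6) + gcd(10,25) + gcd(26,19) = 2+5+1 = 8.
Pick's theorem gives I = A − B/2 + 1 = 230 − 8/2 + 1 = 227, so the closed region contains I + B = 227 + 8 = 235 lattice points.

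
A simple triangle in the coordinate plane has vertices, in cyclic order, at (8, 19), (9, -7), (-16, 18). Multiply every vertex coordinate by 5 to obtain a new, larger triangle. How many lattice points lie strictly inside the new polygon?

7746

Using the shoelace formula, 2A = |(8·(-7) − 9·19) + (9·18 − (-16)·(-7)) + ((-16)·19 − 8·18)| = 625, so the area is 625/2.
Summing gcd(|Δx|,|Δy|) over the edges gives the boundary count: gcd(1,26) + gcd(25,25) + gcd(24,1) = 1+25+1 = 27.
Scaling by 5 multiplies the area by 5² = 25 (so the new area is 15625/2) and multiplies the boundary lattice-point count by 5, giving 135.
By Pick's theorem, the interior count of the dilated polygon is 15625/2 − 135/2 + 1 = 7746.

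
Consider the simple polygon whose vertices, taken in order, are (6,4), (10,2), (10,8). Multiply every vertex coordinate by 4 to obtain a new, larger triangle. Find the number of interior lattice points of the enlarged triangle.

The shoelace formula gives twice the area as |(6·2 − 10·4) + (10·8 − 10·2) + (10·4 − 6·8)| = 24, so the area is 12.
The number of boundary lattice points is Σ gcd(|Δx|,|Δy|) = gcd(4,2) + gcd(0,6) + gcd(4,4) = 2+6+4 = 12.
Scaling by 4 multiplies the area by 4² = 16 (so the new area is 192) and multiplies the boundary lattice-point count by 4, giving 48.
By Pick's theorem, the interior count of the dilated polygon is 192 − 48/2 + 1 = 169.

169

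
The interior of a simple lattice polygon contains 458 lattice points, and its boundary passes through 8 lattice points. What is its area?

By Pick's theorem, A = I + B/2 − 1 = 458 + 8/2 − 1 = 461.

461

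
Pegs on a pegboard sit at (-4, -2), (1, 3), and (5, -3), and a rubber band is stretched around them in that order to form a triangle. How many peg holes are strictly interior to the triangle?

22

The shoelace formula gives twice the area as |[(-4)·3 − 1·(-2)] + [1·(-3) − 5·3] + [5·(-2) − (-4)·(-3)]| = 50, so the area is 25.
Summing gcd(|Δx|,|Δy|) over the edges gives the boundary count: gcd(5,5) + gcd(4,6) + gcd(9,1) = 5+2+1 = 8.
Pick's theorem gives I = A − B/2 + 1 = 25 − 8/2 + 1 = 22.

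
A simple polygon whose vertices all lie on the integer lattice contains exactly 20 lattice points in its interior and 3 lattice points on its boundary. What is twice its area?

41

By Pick's theorem, A = I + B/2 − 1 = 20 + 3/2 − 1 = 41/2.
Hence 2A = 41.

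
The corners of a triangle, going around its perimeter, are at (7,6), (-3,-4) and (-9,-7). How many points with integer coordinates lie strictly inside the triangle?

The shoelace formula gives twice the area as |[7·(-4) − (-3)·6] + [(-3)·(-7) − (-9)·(-4)] + [(-9)·6 − 7·(-7)]| = 30, so the area is 15.
Along each edge there are gcd(|Δx|,|Δy|)+1 lattice points, so counting each shared vertex once the boundary has gcd(10,10) + gcd(6,3) + gcd(16,13) = 10+3+1 = 14.
By Pick's theorem A = I + B/2 − 1, so I = 15 − 14/2 + 1 = 9.

9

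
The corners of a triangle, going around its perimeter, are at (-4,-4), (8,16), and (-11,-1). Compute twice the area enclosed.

176

By the shoelace formula, twice the signed area is |((-4)·16 − 8·(-4)) + (8·(-1) − (-11)·16) + ((-11)·(-4) − (-4)·(-1))| = 176, so the area is 88.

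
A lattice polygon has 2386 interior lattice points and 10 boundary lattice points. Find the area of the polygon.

2390

Pick's theorem states A = I + B/2 − 1, so A = 2386 + 10/2 − 1 = 2390.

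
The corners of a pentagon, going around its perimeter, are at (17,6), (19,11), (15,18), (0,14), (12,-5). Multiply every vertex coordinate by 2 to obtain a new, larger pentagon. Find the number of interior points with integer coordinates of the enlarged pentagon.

By the shoelace formula, twice the signed area is |[17·11 − 19·6] + [19·18 − 15·11] + [15·14 − 0·18] + [0·(-5) − 12·14] + [12·6 − 17·(-5)]| = 449, so the area is 224.5.
Summing gcd(|Δx|,|Δy|) over the edges gives the boundary count: gcd(2,5) + gcd(4,7) + gcd(15,4) + gcd(12,19) + gcd(5,11) = 1+1+1+1+1 = 5.
Scaling by 2 multiplies the area by 2² = 4 (so the new area is 898) and multiplies the boundary lattice-point count by 2, giving 10.
By Pick's theorem, the interior count of the dilated polygon is 898 − 10/2 + 1 = 894.

894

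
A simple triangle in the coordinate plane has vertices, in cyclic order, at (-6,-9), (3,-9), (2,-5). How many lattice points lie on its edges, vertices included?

14

The number of boundary lattice points is Σ gcd(|Δx|,|Δy|) = gcd(9,0) + gcd(1,4) + gcd(8,4) = 9+1+4 = 14.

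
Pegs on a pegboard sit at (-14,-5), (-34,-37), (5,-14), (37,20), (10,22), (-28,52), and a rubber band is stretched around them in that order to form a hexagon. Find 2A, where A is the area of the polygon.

By the shoelace formula, twice the signed area is |((-14)·(-37) − (-34)·(-5)) + ((-34)·(-14) − 5·(-37)) + (5·20 − 37·(-14)) + (37·22 − 10·20) + (10·52 − (-28)·22) + ((-28)·(-5) − (-14)·52)| = 4245, so the area is 2122.5.

4245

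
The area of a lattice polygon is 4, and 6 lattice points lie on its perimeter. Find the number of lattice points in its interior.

Pick's theorem A = I + B/2 − 1 rearranges to I = A − B/2 + 1 = 4 − 6/2 + 1 = 2.

2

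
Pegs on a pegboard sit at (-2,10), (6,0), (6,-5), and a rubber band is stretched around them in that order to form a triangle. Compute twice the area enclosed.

The shoelace formula gives twice the area as |[(-2)·0 − 6·10] + [6·(-5) − 6·0] + [6·10 − (-2)·(-5)]| = 40, so the area is 20.

40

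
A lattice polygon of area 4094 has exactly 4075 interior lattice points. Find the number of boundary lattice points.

40

Pick's theorem gives A = I + B/2 − 1, so B = 2(A − I + 1) = 2(4094 − 4075 + 1) = 40.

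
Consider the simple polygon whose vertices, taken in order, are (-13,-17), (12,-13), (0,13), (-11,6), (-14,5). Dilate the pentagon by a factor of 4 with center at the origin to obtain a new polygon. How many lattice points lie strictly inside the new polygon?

Using the shoelace formula, 2A = |[(-13)·(-13) − 12·(-17)] + [12·13 − 0·(-13)] + [0·6 − (-11)·13] + [(-11)·5 − (-14)·6] + [(-14)·(-17) − (-13)·5]| = 1004, so the area is 502.
The number of boundary lattice points is Σ gcd(|Δx|,|Δy|) = gcd(25,4) + gcd(12,26) + gcd(11,7) + gcd(3,1) + gcd(1,22) = 1+2+1+1+1 = 6.
Scaling by 4 multiplies the area by 4² = 16 (so the new area is 8032) and multiplies the boundary lattice-point count by 4, giving 24.
By Pick's theorem, the interior count of the dilated polygon is 8032 − 24/2 + 1 = 8021.

8021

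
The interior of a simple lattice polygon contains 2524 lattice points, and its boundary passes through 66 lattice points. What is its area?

By Pick's theorem, A = I + B/2 − 1 = 2524 + 66/2 − 1 = 2556.

2556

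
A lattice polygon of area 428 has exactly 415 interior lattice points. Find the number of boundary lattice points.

28

Pick's theorem gives A = I + B/2 − 1, so B = 2(A − I + 1) = 2(428 − 415 + 1) = 28.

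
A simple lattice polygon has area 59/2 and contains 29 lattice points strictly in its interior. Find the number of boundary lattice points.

Pick's theorem gives A = I + B/2 − 1, so B = 2(A − I + 1) = 2(59/2 − 29 + 1) = 3.

3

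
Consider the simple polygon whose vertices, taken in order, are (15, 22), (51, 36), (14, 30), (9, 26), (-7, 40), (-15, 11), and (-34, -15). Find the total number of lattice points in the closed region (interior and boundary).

Using the shoelace formula, 2A = |(15·36 − 51·22) + (51·30 − 14·36) + (14·26 − 9·30) + (9·40 − (-7)·26) + ((-7)·11 − (-15)·40) + ((-15)·(-15) − (-34)·11) + ((-34)·22 − 15·(-15))| = 1679, so the area is 1679/2.
Along each edge there are gcd(|Δx|,|Δy|)+1 lattice points, so counting each shared vertex once the boundary has gcd(36,14) + gcd(37,6) + gcd(5,4) + gcd(16,14) + gcd(8,29) + gcd(19,26) + gcd(49,37) = 2+1+1+2+1+1+1 = 9.
Pick's theorem gives I = A − B/2 + 1 = 1679/2 − 9/2 + 1 = 836, so the closed region contains I + B = 836 + 9 = 845 lattice points.

845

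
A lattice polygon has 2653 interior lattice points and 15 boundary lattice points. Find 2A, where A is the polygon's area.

5319

By Pick's theorem, A = I + B/2 − 1 = 2653 + 15/2 − 1 = 5319/2.
Hence 2A = 5319.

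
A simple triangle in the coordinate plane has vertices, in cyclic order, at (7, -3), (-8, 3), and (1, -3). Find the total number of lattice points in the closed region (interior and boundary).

The shoelace formula gives twice the area as |(7·3 − (-8)·(-3)) + ((-8)·(-3) − 1·3) + (1·(-3) − 7·(-3))| = 36, so the area is 18.
The number of boundary lattice points is Σ gcd(|Δx|,|Δy|) = gcd(15,6) + gcd(9,6) + gcd(6,0) = 3+3+6 = 12.
Pick's theorem gives I = A − B/2 + 1 = 18 − 12/2 + 1 = 13, so the closed region contains I + B = 13 + 12 = 25 lattice points.

25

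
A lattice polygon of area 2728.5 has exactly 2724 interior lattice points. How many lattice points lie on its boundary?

Pick's theorem gives A = I + B/2 − 1, so B = 2(A − I + 1) = 2(2728.5 − 2724 + 1) = 11.

11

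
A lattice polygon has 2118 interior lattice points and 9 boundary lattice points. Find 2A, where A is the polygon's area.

Pick's theorem states A = I + B/2 − 1, so A = 2118 + 9/2 − 1 = 4243/2.
Hence 2A = 4243.

4243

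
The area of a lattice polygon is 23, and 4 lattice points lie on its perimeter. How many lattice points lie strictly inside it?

Pick's theorem A = I + B/2 − 1 rearranges to I = A − B/2 + 1 = 23 − 4/2 + 1 = 22.

22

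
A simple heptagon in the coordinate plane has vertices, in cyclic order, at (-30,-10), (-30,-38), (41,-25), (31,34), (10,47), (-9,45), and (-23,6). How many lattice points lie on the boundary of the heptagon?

34

Summing gcd(|Δx|,|Δy|) over the edges gives the boundary count: gcd(0,28) + gcd(71,13) + gcd(10,59) + gcd(21,13) + gcd(19,2) + gcd(14,39) + gcd(7,16) = 28+1+1+1+1+1+1 = 34.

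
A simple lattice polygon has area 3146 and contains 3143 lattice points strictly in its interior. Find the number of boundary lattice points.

Pick's theorem gives A = I + B/2 − 1, so B = 2(A − I + 1) = 2(3146 − 3143 + 1) = 8.

8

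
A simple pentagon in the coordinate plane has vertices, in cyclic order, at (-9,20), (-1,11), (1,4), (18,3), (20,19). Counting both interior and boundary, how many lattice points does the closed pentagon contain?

By the shoelace formula, twice the signed area is |((-9)·11 − (-1)·20) + ((-1)·4 − 1·11) + (1·3 − 18·4) + (18·19 − 20·3) + (20·20 − (-9)·19)| = 690, so the area is 345.
Summing gcd(|Δx|,|Δy|) over the edges gives the boundary count: gcd(8,9) + gcd(2,7) + gcd(17,1) + gcd(2,16) + gcd(29,1) = 1+1+1+2+1 = 6.
Pick's theorem gives I = A − B/2 + 1 = 345 − 6/2 + 1 = 343, so the closed region contains I + B = 343 + 6 = 349 lattice points.

349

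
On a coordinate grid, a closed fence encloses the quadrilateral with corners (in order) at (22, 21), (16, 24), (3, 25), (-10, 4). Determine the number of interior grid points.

Using the shoelace formula, 2A = |(22·24 − 16·21) + (16·25 − 3·24) + (3·4 − (-10)·25) + ((-10)·21 − 22·4)| = 484, so the area is 242.
Summing gcd(|Δx|,|Δy|) over the edges gives the boundary count: gcd(6,3) + gcd(13,1) + gcd(13,21) + gcd(32,17) = 3+1+1+1 = 6.
Pick's theorem gives I = A − B/2 + 1 = 242 − 6/2 + 1 = 240.

240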